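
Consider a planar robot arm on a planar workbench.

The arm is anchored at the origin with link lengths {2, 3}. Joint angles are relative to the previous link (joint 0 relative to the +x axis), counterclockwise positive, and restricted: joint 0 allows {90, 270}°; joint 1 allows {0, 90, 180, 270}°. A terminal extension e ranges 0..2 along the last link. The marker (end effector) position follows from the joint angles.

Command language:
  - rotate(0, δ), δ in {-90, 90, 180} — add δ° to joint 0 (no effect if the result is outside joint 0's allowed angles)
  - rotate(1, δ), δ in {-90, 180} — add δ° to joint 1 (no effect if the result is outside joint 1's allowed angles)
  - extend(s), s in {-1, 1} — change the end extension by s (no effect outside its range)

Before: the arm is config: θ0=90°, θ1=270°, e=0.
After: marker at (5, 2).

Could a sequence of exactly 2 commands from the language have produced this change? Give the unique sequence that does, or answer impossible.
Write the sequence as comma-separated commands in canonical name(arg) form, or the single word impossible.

extend(1), extend(1)

begin: config: θ0=90°, θ1=270°, e=0
t=1 extend(1) ⇒ config: θ0=90°, θ1=270°, e=1
t=2 extend(1) ⇒ config: θ0=90°, θ1=270°, e=2
all 49 alternatives checked — unique.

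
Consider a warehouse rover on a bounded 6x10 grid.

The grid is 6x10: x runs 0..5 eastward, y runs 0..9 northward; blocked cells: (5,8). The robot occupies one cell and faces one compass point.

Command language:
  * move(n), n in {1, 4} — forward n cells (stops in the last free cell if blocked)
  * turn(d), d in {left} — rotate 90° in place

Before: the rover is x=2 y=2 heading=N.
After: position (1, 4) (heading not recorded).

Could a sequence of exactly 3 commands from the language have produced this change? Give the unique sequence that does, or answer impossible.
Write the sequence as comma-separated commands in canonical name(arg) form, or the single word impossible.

checked all 3-command options: none fits.

impossible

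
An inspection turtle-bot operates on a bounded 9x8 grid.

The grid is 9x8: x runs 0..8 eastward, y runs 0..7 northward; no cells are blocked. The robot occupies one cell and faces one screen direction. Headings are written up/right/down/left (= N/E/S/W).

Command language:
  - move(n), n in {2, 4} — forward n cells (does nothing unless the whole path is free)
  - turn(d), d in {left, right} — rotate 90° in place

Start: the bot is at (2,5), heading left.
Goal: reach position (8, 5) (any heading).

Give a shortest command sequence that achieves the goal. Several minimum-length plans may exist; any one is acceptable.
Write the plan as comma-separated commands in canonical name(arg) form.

turn(left), turn(left), move(4), move(2)

begin: at (2,5), heading left
[1] after turn(left): at (2,5), heading down
[2] after turn(left): at (2,5), heading right
[3] after move(4): at (6,5), heading right
[4] after move(2): at (8,5), heading right
nothing shorter than 4 reaches the goal.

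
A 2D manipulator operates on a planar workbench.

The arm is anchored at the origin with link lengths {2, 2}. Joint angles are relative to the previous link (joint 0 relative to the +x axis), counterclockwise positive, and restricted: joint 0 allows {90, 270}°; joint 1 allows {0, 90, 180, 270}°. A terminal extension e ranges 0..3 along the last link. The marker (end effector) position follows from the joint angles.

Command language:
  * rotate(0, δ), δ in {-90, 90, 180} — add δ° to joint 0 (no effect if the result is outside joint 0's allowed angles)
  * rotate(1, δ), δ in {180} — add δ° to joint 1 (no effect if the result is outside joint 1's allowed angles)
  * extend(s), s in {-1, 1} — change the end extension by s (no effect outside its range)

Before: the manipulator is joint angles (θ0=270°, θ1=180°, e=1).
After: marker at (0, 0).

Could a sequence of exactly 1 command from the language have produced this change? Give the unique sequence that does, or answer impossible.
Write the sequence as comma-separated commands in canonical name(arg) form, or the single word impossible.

extend(-1)

t0: joint angles (θ0=270°, θ1=180°, e=1)
t=1 extend(-1) ⇒ joint angles (θ0=270°, θ1=180°, e=0)
all 6 alternatives checked — unique.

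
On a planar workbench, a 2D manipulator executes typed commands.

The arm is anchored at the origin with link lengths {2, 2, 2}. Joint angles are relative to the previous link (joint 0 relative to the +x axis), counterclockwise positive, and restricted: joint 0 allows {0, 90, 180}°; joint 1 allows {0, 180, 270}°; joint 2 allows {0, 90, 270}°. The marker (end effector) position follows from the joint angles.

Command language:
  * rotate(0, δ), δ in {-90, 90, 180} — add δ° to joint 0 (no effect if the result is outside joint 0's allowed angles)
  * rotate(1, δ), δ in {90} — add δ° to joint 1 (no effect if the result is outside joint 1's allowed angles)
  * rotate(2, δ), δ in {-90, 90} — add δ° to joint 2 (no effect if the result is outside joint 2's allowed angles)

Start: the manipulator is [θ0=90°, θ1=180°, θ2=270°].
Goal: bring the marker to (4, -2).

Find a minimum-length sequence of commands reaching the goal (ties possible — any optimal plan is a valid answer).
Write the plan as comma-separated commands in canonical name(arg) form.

t0: [θ0=90°, θ1=180°, θ2=270°]
t=1 rotate(0, -90) ⇒ [θ0=0°, θ1=180°, θ2=270°]
t=2 rotate(1, 90) ⇒ [θ0=0°, θ1=270°, θ2=270°]
t=3 rotate(1, 90) ⇒ [θ0=0°, θ1=0°, θ2=270°]
minimal: 3 command(s), checked below 3.

rotate(0, -90), rotate(1, 90), rotate(1, 90)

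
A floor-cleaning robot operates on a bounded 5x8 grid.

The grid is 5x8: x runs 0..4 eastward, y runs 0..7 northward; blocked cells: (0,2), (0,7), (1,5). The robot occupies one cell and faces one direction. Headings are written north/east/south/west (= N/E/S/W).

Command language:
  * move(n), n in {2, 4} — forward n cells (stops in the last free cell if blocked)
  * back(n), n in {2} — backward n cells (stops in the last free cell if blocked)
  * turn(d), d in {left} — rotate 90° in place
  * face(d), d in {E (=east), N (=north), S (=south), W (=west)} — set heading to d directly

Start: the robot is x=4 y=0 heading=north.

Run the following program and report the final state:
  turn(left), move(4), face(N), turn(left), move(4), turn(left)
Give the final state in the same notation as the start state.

begin: x=4 y=0 heading=north
t=1 turn(left) ⇒ x=4 y=0 heading=west
t=2 move(4) ⇒ x=0 y=0 heading=west
t=3 face(N) ⇒ x=0 y=0 heading=north
t=4 turn(left) ⇒ x=0 y=0 heading=west
t=5 move(4) ⇒ x=0 y=0 heading=west
t=6 turn(left) ⇒ x=0 y=0 heading=south

x=0 y=0 heading=south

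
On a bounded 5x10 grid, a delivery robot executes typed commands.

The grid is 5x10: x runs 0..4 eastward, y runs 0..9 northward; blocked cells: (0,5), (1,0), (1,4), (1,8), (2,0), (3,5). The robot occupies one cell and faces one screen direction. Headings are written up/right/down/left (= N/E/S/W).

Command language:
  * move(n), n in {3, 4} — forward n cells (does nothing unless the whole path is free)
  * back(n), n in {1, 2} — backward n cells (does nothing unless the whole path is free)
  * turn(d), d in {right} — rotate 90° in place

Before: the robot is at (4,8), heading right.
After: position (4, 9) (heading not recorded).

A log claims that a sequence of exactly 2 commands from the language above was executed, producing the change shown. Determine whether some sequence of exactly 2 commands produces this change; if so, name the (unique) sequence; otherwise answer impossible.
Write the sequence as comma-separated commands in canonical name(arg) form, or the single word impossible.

turn(right), back(1)

key: running back(1) before turn(right) would end elsewhere — order is forced
t0: at (4,8), heading right
step 1 (turn(right)): at (4,8), heading down
step 2 (back(1)): at (4,9), heading down
all 25 alternatives checked — unique.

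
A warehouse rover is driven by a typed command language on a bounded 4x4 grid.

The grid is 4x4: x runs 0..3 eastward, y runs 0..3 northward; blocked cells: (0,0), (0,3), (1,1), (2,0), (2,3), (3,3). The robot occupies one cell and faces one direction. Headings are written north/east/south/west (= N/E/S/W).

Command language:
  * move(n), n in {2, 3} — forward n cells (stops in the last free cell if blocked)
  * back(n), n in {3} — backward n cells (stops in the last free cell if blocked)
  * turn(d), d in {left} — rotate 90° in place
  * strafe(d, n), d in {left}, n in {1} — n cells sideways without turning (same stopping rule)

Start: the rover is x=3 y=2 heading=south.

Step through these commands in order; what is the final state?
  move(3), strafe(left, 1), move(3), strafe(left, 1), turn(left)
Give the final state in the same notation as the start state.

start: x=3 y=2 heading=south
1. move(3) → x=3 y=0 heading=south
2. strafe(left, 1) → x=3 y=0 heading=south
3. move(3) → x=3 y=0 heading=south
4. strafe(left, 1) → x=3 y=0 heading=south
5. turn(left) → x=3 y=0 heading=east

x=3 y=0 heading=east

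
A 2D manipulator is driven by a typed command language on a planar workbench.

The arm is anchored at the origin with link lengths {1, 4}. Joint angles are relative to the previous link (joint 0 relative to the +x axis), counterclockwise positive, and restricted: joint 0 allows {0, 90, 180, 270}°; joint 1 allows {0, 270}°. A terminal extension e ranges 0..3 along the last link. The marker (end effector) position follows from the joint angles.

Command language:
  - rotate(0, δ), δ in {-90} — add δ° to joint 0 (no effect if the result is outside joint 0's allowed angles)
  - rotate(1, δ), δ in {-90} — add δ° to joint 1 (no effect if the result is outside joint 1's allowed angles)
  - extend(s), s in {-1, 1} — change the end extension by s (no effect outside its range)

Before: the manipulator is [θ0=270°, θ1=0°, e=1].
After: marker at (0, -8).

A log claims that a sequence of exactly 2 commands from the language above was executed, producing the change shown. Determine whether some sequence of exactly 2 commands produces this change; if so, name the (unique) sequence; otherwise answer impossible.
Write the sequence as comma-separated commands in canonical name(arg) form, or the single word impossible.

extend(1), extend(1)

initial: [θ0=270°, θ1=0°, e=1]
[1] after extend(1): [θ0=270°, θ1=0°, e=2]
[2] after extend(1): [θ0=270°, θ1=0°, e=3]
no other 2-command option fits: unique.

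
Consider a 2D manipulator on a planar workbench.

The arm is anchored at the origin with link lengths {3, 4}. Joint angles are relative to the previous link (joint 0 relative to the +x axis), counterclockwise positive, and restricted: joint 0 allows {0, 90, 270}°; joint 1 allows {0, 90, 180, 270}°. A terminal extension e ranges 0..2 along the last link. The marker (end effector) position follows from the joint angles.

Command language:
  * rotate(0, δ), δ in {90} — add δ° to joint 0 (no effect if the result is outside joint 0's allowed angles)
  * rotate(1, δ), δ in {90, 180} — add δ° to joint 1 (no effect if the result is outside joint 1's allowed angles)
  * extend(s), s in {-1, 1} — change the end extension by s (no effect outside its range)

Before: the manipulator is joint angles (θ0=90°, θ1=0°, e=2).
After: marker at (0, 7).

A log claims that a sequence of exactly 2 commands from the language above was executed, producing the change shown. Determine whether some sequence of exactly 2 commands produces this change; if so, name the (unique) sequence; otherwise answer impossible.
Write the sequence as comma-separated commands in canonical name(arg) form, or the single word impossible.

extend(-1), extend(-1)

initial: joint angles (θ0=90°, θ1=0°, e=2)
t=1 extend(-1) ⇒ joint angles (θ0=90°, θ1=0°, e=1)
t=2 extend(-1) ⇒ joint angles (θ0=90°, θ1=0°, e=0)
uniquely the one of 25 2-step routes that fits.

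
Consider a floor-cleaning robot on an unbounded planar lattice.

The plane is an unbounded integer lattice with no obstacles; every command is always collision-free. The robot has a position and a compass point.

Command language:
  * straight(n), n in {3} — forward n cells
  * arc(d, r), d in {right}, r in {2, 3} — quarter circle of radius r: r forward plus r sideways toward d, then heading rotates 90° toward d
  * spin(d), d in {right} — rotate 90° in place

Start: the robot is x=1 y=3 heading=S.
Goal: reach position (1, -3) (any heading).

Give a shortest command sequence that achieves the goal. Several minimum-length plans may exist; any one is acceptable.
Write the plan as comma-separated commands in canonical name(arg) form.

straight(3), straight(3)

from: x=1 y=3 heading=S
t=1 straight(3) ⇒ x=1 y=0 heading=S
t=2 straight(3) ⇒ x=1 y=-3 heading=S
minimal: 2 command(s), checked below 2.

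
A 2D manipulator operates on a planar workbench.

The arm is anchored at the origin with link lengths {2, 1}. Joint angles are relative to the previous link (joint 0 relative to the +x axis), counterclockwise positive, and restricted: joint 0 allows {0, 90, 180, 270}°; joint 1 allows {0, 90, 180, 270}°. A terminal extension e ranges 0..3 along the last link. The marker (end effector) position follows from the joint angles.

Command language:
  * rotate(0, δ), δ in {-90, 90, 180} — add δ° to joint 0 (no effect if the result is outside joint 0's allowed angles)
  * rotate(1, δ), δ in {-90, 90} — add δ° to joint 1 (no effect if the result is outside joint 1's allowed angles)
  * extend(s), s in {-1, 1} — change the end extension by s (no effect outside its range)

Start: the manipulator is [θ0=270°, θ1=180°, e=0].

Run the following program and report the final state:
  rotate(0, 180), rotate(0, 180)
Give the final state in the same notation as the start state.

[θ0=270°, θ1=180°, e=0]

t0: [θ0=270°, θ1=180°, e=0]
t=1 rotate(0, 180) ⇒ [θ0=90°, θ1=180°, e=0]
t=2 rotate(0, 180) ⇒ [θ0=270°, θ1=180°, e=0]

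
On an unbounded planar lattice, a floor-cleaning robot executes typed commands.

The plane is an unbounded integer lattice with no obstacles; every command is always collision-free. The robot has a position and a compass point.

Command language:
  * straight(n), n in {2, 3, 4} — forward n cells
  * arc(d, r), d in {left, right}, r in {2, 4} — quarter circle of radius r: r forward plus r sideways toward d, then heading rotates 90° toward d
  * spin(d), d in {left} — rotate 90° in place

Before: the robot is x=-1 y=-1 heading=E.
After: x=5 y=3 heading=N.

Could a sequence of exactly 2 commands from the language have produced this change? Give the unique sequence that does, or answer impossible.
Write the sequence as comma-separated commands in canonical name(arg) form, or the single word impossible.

straight(2), arc(left, 4)

key: cell and facing (now N) both changed — the 2 commands mix motion and turning
from: x=-1 y=-1 heading=E
step 1 (straight(2)): x=1 y=-1 heading=E
step 2 (arc(left, 4)): x=5 y=3 heading=N
uniquely the one of 64 2-step routes that fits.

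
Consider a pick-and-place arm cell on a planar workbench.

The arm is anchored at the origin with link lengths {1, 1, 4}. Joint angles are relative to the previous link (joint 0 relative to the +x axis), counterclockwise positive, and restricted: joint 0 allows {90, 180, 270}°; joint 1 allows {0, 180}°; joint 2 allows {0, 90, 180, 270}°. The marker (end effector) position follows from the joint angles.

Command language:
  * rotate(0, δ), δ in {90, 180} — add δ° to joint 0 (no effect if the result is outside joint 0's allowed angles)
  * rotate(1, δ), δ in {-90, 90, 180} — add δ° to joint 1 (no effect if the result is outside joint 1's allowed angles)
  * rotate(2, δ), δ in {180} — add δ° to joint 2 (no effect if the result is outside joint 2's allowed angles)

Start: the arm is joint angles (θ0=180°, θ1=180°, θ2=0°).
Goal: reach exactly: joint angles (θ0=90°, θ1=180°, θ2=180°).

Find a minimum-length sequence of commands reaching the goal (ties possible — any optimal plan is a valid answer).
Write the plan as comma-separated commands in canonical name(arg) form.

rotate(2, 180), rotate(0, 90), rotate(0, 180)

from: joint angles (θ0=180°, θ1=180°, θ2=0°)
t=1 rotate(2, 180) ⇒ joint angles (θ0=180°, θ1=180°, θ2=180°)
t=2 rotate(0, 90) ⇒ joint angles (θ0=270°, θ1=180°, θ2=180°)
t=3 rotate(0, 180) ⇒ joint angles (θ0=90°, θ1=180°, θ2=180°)
shorter routes all fall short; 3 is best.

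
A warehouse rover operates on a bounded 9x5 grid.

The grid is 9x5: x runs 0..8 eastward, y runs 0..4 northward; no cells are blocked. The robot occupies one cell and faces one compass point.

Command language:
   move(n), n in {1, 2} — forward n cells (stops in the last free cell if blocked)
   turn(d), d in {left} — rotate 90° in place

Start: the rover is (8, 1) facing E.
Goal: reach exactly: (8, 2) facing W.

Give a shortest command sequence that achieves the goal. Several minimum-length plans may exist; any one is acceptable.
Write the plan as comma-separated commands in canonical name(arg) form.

turn(left), move(1), turn(left)

t0: (8, 1) facing E
[1] after turn(left): (8, 1) facing N
[2] after move(1): (8, 2) facing N
[3] after turn(left): (8, 2) facing W
no 2-step plan works, so 3 is optimal.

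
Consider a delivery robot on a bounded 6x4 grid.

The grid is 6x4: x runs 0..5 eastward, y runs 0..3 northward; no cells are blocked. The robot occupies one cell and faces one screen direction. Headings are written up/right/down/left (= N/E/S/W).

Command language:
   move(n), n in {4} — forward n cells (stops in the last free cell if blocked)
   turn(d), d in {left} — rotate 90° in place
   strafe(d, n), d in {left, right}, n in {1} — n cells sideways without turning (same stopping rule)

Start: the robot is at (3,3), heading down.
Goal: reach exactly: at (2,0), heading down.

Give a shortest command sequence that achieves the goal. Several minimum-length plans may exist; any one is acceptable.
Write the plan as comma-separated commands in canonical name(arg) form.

move(4), strafe(right, 1)

start: at (3,3), heading down
1. move(4) → at (3,0), heading down
2. strafe(right, 1) → at (2,0), heading down
no 1-step plan works, so 2 is optimal.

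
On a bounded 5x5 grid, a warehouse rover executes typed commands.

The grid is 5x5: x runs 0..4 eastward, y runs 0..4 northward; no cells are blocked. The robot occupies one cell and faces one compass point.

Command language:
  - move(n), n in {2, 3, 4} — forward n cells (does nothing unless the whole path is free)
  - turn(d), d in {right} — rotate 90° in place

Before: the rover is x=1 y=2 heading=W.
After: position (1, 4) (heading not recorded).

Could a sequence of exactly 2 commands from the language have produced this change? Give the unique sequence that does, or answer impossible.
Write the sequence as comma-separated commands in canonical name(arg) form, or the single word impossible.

key: running move(2) before turn(right) would end elsewhere — order is forced
t0: x=1 y=2 heading=W
step 1 (turn(right)): x=1 y=2 heading=N
step 2 (move(2)): x=1 y=4 heading=N
uniquely the one of 16 2-step routes that fits.

turn(right), move(2)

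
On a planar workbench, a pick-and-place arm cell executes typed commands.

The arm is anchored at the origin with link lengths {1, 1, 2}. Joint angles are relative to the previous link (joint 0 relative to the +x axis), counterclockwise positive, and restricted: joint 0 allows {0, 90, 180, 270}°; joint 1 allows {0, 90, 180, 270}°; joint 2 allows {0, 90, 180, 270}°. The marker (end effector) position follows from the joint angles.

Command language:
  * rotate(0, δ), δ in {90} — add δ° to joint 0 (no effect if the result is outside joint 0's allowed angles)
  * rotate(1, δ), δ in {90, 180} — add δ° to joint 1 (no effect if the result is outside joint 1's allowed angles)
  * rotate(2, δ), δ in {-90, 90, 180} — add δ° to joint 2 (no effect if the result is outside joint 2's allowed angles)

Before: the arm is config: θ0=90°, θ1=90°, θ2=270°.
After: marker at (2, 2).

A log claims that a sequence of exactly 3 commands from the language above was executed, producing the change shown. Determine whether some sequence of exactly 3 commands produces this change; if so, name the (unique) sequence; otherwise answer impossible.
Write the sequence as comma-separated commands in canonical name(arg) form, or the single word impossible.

start: config: θ0=90°, θ1=90°, θ2=270°
1. rotate(1, 90) → config: θ0=90°, θ1=180°, θ2=270°
2. rotate(1, 90) → config: θ0=90°, θ1=270°, θ2=270°
3. rotate(1, 90) → config: θ0=90°, θ1=0°, θ2=270°
all 216 alternatives checked — unique.

rotate(1, 90), rotate(1, 90), rotate(1, 90)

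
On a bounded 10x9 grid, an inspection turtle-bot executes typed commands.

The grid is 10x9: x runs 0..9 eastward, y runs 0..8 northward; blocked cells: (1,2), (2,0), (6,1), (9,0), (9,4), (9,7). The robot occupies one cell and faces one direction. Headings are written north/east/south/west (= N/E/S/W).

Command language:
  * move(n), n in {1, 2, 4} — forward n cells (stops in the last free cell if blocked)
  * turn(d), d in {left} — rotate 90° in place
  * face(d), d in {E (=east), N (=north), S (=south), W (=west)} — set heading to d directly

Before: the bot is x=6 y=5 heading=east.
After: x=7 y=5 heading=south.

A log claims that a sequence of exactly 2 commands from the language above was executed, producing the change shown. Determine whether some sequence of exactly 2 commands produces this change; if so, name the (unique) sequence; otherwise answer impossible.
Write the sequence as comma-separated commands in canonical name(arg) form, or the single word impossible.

move(1), face(S)

key: position moved to (7,5) AND the heading swung to S — translation plus rotation needed
begin: x=6 y=5 heading=east
step 1 (move(1)): x=7 y=5 heading=east
step 2 (face(S)): x=7 y=5 heading=south
all 64 alternatives checked — unique.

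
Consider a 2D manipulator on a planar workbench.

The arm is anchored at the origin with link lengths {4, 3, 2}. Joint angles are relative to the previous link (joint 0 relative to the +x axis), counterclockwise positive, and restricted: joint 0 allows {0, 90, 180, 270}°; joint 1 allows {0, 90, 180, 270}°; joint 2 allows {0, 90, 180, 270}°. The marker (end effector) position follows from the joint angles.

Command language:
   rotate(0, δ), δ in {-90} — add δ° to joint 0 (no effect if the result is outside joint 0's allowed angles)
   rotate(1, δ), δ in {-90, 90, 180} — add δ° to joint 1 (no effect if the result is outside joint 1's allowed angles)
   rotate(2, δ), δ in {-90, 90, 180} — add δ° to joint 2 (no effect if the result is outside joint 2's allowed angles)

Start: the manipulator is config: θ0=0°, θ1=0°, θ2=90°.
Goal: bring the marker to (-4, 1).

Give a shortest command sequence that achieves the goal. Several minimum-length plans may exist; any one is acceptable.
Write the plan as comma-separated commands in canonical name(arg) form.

t0: config: θ0=0°, θ1=0°, θ2=90°
step 1 (rotate(1, -90)): config: θ0=0°, θ1=270°, θ2=90°
step 2 (rotate(2, 90)): config: θ0=0°, θ1=270°, θ2=180°
step 3 (rotate(0, -90)): config: θ0=270°, θ1=270°, θ2=180°
step 4 (rotate(0, -90)): config: θ0=180°, θ1=270°, θ2=180°
nothing shorter than 4 reaches the goal.

rotate(1, -90), rotate(2, 90), rotate(0, -90), rotate(0, -90)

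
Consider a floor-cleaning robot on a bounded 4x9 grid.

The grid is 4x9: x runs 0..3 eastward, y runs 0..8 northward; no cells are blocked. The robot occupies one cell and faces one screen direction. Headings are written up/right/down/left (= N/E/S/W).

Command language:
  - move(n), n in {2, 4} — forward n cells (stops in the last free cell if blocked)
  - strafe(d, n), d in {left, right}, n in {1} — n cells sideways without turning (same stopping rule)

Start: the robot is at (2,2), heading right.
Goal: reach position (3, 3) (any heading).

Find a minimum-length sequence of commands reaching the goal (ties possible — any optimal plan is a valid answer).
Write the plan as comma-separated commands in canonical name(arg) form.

move(2), strafe(left, 1)

initial: at (2,2), heading right
step 1 (move(2)): at (3,2), heading right
step 2 (strafe(left, 1)): at (3,3), heading right
nothing shorter than 2 reaches the goal.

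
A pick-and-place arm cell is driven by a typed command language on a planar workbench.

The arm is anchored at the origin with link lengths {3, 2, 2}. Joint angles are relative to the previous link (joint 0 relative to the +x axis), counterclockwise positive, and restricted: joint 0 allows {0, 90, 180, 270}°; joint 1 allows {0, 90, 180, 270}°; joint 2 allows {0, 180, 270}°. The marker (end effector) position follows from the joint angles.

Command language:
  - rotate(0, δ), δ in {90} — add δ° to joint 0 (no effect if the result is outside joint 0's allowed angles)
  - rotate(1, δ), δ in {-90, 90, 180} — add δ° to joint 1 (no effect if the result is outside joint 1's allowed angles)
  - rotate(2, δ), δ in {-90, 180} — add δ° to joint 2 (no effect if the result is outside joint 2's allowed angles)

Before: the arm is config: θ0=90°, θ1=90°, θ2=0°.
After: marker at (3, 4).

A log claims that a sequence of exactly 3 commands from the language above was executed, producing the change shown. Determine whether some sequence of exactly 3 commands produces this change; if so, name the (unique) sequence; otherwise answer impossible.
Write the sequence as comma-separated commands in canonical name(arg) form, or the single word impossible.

rotate(0, 90), rotate(0, 90), rotate(0, 90)

from: config: θ0=90°, θ1=90°, θ2=0°
1. rotate(0, 90) → config: θ0=180°, θ1=90°, θ2=0°
2. rotate(0, 90) → config: θ0=270°, θ1=90°, θ2=0°
3. rotate(0, 90) → config: θ0=0°, θ1=90°, θ2=0°
all 216 alternatives checked — unique.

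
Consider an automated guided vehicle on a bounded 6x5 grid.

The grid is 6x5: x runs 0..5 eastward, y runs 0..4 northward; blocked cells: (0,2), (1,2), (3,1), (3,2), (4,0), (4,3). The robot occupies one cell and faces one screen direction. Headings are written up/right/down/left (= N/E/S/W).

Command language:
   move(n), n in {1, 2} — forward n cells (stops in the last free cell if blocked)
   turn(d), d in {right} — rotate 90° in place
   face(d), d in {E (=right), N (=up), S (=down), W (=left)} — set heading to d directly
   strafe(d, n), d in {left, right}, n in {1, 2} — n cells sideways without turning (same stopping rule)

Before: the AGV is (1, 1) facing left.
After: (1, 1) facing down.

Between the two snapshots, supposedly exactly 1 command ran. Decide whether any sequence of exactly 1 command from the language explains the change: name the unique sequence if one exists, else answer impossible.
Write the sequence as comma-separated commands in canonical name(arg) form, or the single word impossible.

key: (1,1) unchanged — the single command moves nothing
begin: (1, 1) facing left
1. face(S) → (1, 1) facing down
no other 1-command option fits: unique.

face(S)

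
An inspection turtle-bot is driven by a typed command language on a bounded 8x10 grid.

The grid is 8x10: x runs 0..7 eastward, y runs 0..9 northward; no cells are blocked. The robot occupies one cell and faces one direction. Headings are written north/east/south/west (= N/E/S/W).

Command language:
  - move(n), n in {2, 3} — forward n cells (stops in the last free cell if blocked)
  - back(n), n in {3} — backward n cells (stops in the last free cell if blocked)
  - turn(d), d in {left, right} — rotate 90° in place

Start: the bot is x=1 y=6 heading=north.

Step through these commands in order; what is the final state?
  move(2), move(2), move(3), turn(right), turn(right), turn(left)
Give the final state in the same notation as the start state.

x=1 y=9 heading=east

from: x=1 y=6 heading=north
step 1 (move(2)): x=1 y=8 heading=north
step 2 (move(2)): x=1 y=9 heading=north
step 3 (move(3)): x=1 y=9 heading=north
step 4 (turn(right)): x=1 y=9 heading=east
step 5 (turn(right)): x=1 y=9 heading=south
step 6 (turn(left)): x=1 y=9 heading=east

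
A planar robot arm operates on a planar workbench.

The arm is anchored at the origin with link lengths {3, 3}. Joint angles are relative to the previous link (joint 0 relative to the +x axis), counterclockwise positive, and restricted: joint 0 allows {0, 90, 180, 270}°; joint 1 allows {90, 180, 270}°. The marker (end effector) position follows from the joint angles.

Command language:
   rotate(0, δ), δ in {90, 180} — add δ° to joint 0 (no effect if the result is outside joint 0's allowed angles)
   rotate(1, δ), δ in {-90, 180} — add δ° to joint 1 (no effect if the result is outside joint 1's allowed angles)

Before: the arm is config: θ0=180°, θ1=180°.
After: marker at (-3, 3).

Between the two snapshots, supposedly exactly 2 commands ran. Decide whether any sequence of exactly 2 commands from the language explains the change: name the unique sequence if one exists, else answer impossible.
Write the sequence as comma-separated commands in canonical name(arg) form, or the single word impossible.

key: order matters: swapping rotate(1, -90) and rotate(1, 180) lands elsewhere
initial: config: θ0=180°, θ1=180°
step 1 (rotate(1, -90)): config: θ0=180°, θ1=90°
step 2 (rotate(1, 180)): config: θ0=180°, θ1=270°
no other 2-command option fits: unique.

rotate(1, -90), rotate(1, 180)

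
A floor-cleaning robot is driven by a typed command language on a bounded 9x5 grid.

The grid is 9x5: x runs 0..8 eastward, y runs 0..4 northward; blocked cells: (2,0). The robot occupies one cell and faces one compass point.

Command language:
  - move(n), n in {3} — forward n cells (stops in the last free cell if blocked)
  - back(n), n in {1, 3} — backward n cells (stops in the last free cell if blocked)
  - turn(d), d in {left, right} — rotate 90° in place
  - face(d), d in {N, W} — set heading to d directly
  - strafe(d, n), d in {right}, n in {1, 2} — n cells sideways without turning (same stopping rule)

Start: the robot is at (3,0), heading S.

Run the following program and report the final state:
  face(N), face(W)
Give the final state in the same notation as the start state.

from: at (3,0), heading S
t=1 face(N) ⇒ at (3,0), heading N
t=2 face(W) ⇒ at (3,0), heading W

at (3,0), heading W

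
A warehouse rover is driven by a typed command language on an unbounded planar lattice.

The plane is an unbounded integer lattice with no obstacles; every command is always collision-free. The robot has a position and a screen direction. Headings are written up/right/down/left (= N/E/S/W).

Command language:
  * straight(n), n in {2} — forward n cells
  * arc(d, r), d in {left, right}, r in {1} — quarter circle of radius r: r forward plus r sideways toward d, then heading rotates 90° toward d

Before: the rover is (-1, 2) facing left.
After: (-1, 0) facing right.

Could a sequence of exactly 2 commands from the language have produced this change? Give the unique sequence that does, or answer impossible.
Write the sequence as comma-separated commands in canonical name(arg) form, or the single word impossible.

key: cell and facing (now E) both changed — the 2 commands mix motion and turning
initial: (-1, 2) facing left
t=1 arc(left, 1) ⇒ (-2, 1) facing down
t=2 arc(left, 1) ⇒ (-1, 0) facing right
all 9 alternatives checked — unique.

arc(left, 1), arc(left, 1)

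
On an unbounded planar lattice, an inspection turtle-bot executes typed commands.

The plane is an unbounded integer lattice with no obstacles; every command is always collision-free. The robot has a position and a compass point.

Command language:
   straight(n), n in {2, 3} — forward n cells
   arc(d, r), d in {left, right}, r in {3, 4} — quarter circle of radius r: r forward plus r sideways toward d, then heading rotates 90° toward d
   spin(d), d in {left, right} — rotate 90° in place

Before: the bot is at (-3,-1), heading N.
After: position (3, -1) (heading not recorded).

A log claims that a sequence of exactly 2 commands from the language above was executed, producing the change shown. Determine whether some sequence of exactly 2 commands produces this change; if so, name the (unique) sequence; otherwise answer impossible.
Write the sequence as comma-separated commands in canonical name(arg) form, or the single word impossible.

from: at (-3,-1), heading N
step 1 (arc(right, 3)): at (0,2), heading E
step 2 (arc(right, 3)): at (3,-1), heading S
uniquely the one of 64 2-step routes that fits.

arc(right, 3), arc(right, 3)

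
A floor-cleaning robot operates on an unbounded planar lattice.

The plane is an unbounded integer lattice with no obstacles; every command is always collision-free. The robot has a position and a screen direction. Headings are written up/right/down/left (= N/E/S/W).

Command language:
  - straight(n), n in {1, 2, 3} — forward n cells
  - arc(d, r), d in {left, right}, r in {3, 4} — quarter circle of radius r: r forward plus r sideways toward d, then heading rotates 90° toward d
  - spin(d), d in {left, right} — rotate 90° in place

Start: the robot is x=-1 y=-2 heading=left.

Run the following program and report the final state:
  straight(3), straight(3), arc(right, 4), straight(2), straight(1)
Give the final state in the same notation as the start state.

x=-11 y=5 heading=up

begin: x=-1 y=-2 heading=left
1. straight(3) → x=-4 y=-2 heading=left
2. straight(3) → x=-7 y=-2 heading=left
3. arc(right, 4) → x=-11 y=2 heading=up
4. straight(2) → x=-11 y=4 heading=up
5. straight(1) → x=-11 y=5 heading=up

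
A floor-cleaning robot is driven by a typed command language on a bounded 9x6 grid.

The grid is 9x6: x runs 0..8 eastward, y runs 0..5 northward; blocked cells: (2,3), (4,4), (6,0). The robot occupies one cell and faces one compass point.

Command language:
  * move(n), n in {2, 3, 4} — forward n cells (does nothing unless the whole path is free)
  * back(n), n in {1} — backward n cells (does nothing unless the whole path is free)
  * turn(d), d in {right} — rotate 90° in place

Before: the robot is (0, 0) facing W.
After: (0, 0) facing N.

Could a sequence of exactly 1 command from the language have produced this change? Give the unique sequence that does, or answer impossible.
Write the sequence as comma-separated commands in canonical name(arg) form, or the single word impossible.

key: (0,0) unchanged — the single command moves nothing
initial: (0, 0) facing W
1. turn(right) → (0, 0) facing N
no other 1-command option fits: unique.

turn(right)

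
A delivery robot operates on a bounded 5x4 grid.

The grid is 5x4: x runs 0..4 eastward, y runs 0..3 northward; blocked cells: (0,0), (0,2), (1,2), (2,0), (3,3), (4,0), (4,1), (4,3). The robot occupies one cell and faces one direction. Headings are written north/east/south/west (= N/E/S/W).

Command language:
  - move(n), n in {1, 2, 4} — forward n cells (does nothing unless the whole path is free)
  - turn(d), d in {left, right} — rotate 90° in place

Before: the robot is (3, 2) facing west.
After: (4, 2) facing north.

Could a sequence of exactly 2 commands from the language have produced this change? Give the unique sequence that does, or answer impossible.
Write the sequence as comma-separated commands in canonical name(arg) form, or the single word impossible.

all 25 sequences checked — none match.

impossible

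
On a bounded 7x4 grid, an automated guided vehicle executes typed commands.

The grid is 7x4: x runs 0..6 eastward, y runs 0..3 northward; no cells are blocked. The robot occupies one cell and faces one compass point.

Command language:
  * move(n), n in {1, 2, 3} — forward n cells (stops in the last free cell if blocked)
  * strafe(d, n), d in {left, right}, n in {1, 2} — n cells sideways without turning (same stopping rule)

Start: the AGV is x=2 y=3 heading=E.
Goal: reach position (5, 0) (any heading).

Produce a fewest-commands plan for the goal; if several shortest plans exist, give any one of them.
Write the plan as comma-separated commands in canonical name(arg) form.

strafe(right, 2), strafe(right, 2), move(3)

begin: x=2 y=3 heading=E
t=1 strafe(right, 2) ⇒ x=2 y=1 heading=E
t=2 strafe(right, 2) ⇒ x=2 y=0 heading=E
t=3 move(3) ⇒ x=5 y=0 heading=E
minimal: 3 command(s), checked below 3.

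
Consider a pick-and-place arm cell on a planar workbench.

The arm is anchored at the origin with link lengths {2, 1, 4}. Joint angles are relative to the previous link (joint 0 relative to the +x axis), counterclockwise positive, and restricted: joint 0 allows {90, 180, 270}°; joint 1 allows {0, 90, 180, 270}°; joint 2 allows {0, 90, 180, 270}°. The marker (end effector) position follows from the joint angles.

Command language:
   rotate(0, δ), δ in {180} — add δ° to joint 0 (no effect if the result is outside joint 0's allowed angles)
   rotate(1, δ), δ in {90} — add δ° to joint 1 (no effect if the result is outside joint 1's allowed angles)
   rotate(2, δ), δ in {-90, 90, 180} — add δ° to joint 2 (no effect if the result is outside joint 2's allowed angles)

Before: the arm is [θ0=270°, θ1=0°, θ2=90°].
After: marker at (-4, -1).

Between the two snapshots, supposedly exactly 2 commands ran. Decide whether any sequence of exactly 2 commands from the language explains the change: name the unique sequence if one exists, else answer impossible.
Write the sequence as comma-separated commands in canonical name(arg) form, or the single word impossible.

from: [θ0=270°, θ1=0°, θ2=90°]
t=1 rotate(1, 90) ⇒ [θ0=270°, θ1=90°, θ2=90°]
t=2 rotate(1, 90) ⇒ [θ0=270°, θ1=180°, θ2=90°]
no other 2-command option fits: unique.

rotate(1, 90), rotate(1, 90)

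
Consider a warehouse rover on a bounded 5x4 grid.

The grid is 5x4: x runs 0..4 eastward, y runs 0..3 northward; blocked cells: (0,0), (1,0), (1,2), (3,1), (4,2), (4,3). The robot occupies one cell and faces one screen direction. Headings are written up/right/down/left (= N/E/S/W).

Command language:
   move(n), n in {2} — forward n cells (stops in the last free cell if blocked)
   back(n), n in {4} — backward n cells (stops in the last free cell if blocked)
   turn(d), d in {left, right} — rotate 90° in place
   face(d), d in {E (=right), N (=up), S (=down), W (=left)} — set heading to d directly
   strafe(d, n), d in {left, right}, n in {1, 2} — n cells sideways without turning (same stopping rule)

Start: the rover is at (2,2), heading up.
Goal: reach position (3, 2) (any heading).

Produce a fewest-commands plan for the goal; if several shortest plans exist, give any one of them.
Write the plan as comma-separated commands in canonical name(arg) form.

strafe(right, 2)

begin: at (2,2), heading up
[1] after strafe(right, 2): at (3,2), heading up
nothing shorter than 1 reaches the goal.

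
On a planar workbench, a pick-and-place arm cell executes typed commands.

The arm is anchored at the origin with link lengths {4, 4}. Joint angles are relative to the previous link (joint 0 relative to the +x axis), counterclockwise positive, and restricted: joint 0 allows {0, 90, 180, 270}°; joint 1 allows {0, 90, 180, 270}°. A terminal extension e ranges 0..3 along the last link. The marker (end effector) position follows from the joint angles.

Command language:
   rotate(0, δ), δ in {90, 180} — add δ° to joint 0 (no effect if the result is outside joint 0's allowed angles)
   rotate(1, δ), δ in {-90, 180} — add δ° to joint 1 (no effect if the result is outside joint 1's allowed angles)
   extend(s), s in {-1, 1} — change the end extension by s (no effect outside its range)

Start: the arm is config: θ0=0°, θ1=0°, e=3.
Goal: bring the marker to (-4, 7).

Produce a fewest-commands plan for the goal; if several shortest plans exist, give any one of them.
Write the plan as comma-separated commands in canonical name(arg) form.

rotate(1, -90), rotate(0, 180)

start: config: θ0=0°, θ1=0°, e=3
t=1 rotate(1, -90) ⇒ config: θ0=0°, θ1=270°, e=3
t=2 rotate(0, 180) ⇒ config: θ0=180°, θ1=270°, e=3
nothing shorter than 2 reaches the goal.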